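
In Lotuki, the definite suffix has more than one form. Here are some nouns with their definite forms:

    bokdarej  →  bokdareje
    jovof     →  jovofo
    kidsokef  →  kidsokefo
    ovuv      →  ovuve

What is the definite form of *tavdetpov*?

tavdetpove

The alternation tracks the final consonant of the stem — -o when the stem ends in a voiceless consonant (*jovof*, *kidsokef*); -e when the stem ends in a voiced consonant (*bokdarej*, *ovuv*).
The final consonant of *tavdetpov* is /v/, which is voiced, so the suffix is -e, giving *tavdetpove*.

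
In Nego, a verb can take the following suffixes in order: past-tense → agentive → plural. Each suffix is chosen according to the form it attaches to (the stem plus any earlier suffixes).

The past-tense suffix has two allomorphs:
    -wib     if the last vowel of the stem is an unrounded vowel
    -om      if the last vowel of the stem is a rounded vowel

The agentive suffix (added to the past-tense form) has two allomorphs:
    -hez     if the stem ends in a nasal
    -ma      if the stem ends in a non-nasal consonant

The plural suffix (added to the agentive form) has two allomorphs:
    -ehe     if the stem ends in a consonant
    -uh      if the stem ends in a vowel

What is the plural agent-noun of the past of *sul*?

The last vowel of *sul* is /u/, which is a rounded vowel, so the past-tense suffix is -om, giving *sulom*.
The past-tense form *sulom* — final consonant /m/ (a nasal) → -hez → *sulomhez*.
The final sound of the agentive form *sulomhez* is /z/, which is a consonant, so the plural suffix is -ehe, giving *sulomhezehe*.

sulomhezehe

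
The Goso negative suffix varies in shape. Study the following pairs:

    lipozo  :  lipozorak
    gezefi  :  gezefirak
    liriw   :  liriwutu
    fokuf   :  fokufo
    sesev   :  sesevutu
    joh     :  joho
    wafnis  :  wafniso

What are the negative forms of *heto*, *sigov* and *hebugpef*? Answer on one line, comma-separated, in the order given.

hetorak, sigovutu, hebugpefo

The alternation tracks the final sound of the stem — -o when the stem ends in a voiceless consonant (*fokuf*, *joh*, *wafnis*); -utu when the stem ends in a voiced consonant (*liriw*, *sesev*); -rak when the stem ends in a vowel (*lipozo*, *gezefi*).
*heto* — final sound /o/ (a vowel) → -rak → *hetorak*.
*sigov*: final sound = /v/, a voiced consonant → -utu → *sigovutu*.
*hebugpef* — final sound /f/ (a voiceless consonant) → -o → *hebugpefo*.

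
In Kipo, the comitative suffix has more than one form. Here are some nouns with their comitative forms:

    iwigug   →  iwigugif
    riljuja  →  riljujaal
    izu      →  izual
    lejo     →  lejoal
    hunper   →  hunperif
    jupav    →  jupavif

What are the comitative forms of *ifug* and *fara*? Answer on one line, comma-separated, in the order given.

ifugif, faraal

The alternation tracks the final sound of the stem — -if when the stem ends in a consonant (*iwigug*, *hunper*, *jupav*); -al when the stem ends in a vowel (*riljuja*, *izu*, *lejo*).
The final sound of *ifug* is /g/, which is a consonant, so the suffix is -if, giving *ifugif*.
The final sound of *fara* is /a/, which is a vowel, so the suffix is -al, giving *faraal*.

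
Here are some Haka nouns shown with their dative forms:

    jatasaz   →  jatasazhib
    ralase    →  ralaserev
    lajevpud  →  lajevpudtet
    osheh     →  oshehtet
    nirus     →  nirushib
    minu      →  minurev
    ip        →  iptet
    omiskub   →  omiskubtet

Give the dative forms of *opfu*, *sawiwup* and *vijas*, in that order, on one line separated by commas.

The alternation tracks the final sound of the stem — -hib when the stem ends in a sibilant (*jatasaz*, *nirus*); -tet when the stem ends in a non-sibilant consonant (*lajevpud*, *osheh*, *ip*, *omiskub*); -rev when the stem ends in a vowel (*ralase*, *minu*).
*opfu*: final sound = /u/, a vowel → -rev → *opfurev*.
*sawiwup*: final sound = /p/, a non-sibilant consonant → -tet → *sawiwuptet*.
*vijas*: final sound = /s/, a sibilant → -hib → *vijashib*.

opfurev, sawiwuptet, vijashib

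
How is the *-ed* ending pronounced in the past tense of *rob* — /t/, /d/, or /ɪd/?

/d/

The stem *rob* ends in a voiced sound other than /d/.
The -ed suffix is realized as /ɪd/ after /t, d/; as /t/ after other voiceless consonants; and as /d/ after other voiced sounds.
So -ed on *rob* is pronounced /d/.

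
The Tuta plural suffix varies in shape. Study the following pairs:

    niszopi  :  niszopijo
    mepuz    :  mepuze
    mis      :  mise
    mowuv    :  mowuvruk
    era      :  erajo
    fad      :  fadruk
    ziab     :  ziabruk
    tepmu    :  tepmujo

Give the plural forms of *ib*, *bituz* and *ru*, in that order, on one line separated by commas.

The pattern is sibilance of the final sound: -e when the stem ends in a sibilant (*mepuz*, *mis*); -ruk when the stem ends in a non-sibilant consonant (*mowuv*, *fad*, *ziab*); -jo when the stem ends in a vowel (*niszopi*, *era*, *tepmu*).
*ib*: final sound = /b/, a non-sibilant consonant → -ruk → *ibruk*.
Since the final sound of *bituz* is /z/ (a sibilant), it takes -e, giving *bituze*.
*ru*: final sound = /u/, a vowel → -jo → *rujo*.

ibruk, bituze, rujo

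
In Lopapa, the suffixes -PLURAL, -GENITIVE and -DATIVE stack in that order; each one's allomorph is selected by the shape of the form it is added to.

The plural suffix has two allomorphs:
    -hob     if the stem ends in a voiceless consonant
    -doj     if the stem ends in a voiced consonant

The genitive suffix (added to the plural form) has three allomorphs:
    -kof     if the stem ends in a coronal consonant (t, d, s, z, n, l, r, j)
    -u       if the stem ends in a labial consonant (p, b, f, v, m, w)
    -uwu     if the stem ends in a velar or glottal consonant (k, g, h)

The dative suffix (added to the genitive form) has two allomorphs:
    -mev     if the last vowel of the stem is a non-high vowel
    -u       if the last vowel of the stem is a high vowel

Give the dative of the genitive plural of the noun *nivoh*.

The final consonant of *nivoh* is /h/, which is voiceless, so the plural suffix is -hob, giving *nivohhob*.
Since the final consonant of the plural form *nivohhob* is /b/ (labial), it takes -u, giving *nivohhobu*.
The last vowel of the genitive form *nivohhobu* is /u/, which is a high vowel, so the dative suffix is -u, giving *nivohhobuu*.

nivohhobuu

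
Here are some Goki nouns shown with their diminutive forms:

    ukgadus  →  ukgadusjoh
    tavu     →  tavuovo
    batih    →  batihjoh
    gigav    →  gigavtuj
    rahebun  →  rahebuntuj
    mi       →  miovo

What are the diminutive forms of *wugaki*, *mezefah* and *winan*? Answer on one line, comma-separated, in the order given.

wugakiovo, mezefahjoh, winantuj

The suffix is conditioned by the final sound: -joh when the stem ends in a voiceless consonant (*ukgadus*, *batih*); -tuj when the stem ends in a voiced consonant (*gigav*, *rahebun*); -ovo when the stem ends in a vowel (*tavu*, *mi*).
*wugaki* — final sound /i/ (a vowel) → -ovo → *wugakiovo*.
Since the final sound of *mezefah* is /h/ (a voiceless consonant), it takes -joh, giving *mezefahjoh*.
*winan*: final sound = /n/, a voiced consonant → -tuj → *winantuj*.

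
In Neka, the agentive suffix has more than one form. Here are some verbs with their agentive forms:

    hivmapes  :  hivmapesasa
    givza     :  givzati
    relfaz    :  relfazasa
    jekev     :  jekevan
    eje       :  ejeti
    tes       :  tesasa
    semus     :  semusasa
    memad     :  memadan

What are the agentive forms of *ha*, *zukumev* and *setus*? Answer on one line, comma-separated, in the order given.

hati, zukumevan, setusasa

The alternation tracks the final sound of the stem — -asa when the stem ends in a sibilant (*hivmapes*, *relfaz*, *tes*, *semus*); -an when the stem ends in a non-sibilant consonant (*jekev*, *memad*); -ti when the stem ends in a vowel (*givza*, *eje*).
Since the final sound of *ha* is /a/ (a vowel), it takes -ti, giving *hati*.
The final sound of *zukumev* is /v/, which is a non-sibilant consonant, so the suffix is -an, giving *zukumevan*.
The final sound of *setus* is /s/, which is a sibilant, so the suffix is -asa, giving *setusasa*.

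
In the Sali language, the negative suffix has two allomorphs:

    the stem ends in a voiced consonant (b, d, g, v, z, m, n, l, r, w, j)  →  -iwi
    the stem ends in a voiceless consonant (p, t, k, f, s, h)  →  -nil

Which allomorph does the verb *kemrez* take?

-iwi

*kemrez* — final consonant /z/ (voiced) → -iwi.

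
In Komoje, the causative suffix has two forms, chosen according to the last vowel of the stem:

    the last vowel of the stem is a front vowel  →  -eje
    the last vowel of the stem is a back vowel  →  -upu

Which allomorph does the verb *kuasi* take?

*kuasi*: last vowel = /i/, a front vowel → -eje.

-eje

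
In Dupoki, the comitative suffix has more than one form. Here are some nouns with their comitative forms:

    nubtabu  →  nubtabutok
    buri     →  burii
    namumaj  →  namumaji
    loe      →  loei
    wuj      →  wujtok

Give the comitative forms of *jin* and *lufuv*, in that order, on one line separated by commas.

The pattern is rounding harmony: -tok when the last vowel of the stem is a rounded vowel (*nubtabu*, *wuj*); -i when the last vowel of the stem is an unrounded vowel (*buri*, *namumaj*, *loe*).
*jin*: last vowel = /i/, an unrounded vowel → -i → *jini*.
The last vowel of *lufuv* is /u/, which is a rounded vowel, so the suffix is -tok, giving *lufuvtok*.

jini, lufuvtok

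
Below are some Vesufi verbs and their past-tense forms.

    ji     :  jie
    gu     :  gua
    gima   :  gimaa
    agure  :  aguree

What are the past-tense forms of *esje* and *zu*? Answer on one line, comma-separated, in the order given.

The suffix is conditioned by the last vowel: -e when the last vowel of the stem is a front vowel (*ji*, *agure*); -a when the last vowel of the stem is a back vowel (*gu*, *gima*).
The last vowel of *esje* is /e/, which is a front vowel, so the suffix is -e, giving *esjee*.
Since the last vowel of *zu* is /u/ (a back vowel), it takes -a, giving *zua*.

esjee, zua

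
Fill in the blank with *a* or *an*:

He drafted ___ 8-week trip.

an

The indefinite article is chosen by the initial *sound* of the following word, not its spelling.
The number *8* is spoken "eight", beginning with /eɪt/ — a vowel sound.
So the article is *an*: He drafted an 8-week trip.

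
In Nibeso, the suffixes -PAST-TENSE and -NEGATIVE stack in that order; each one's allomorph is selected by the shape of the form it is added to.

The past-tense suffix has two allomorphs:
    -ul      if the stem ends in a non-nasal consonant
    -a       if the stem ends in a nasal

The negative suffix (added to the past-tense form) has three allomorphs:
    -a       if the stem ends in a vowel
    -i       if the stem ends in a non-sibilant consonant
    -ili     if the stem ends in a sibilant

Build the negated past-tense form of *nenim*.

*nenim* — final consonant /m/ (a nasal) → -a → *nenima*.
Since the final sound of the past-tense form *nenima* is /a/ (a vowel), it takes -a, giving *nenimaa*.

nenimaa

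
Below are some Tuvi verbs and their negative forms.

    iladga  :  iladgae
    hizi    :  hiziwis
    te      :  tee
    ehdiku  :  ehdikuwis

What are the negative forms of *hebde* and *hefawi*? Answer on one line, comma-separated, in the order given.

The alternation tracks the last vowel of the stem — -wis when the last vowel of the stem is a high vowel (*hizi*, *ehdiku*); -e when the last vowel of the stem is a non-high vowel (*iladga*, *te*).
*hebde*: last vowel = /e/, a non-high vowel → -e → *hebdee*.
*hefawi*: last vowel = /i/, a high vowel → -wis → *hefawiwis*.

hebdee, hefawiwis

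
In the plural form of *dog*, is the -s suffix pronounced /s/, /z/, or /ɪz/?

/z/

The stem *dog* ends in a voiced non-sibilant sound.
The plural suffix surfaces as /ɪz/ after sibilants, /s/ after other voiceless consonants, and /z/ after other voiced sounds.
So the plural -s on *dog* is pronounced /z/.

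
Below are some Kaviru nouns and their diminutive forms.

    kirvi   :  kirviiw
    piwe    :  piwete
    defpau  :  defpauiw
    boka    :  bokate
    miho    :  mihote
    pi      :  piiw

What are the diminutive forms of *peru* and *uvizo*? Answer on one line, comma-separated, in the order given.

peruiw, uvizote

The alternation tracks the last vowel of the stem — -iw when the last vowel of the stem is a high vowel (*kirvi*, *defpau*, *pi*); -te when the last vowel of the stem is a non-high vowel (*piwe*, *boka*, *miho*).
*peru* — last vowel /u/ (a high vowel) → -iw → *peruiw*.
*uvizo* — last vowel /o/ (a non-high vowel) → -te → *uvizote*.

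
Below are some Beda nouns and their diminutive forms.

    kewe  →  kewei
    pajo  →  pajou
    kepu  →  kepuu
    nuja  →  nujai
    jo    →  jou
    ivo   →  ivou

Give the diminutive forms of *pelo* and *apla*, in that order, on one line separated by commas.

The alternation tracks the last vowel of the stem — -u when the last vowel of the stem is a rounded vowel (*pajo*, *kepu*, *jo*, *ivo*); -i when the last vowel of the stem is an unrounded vowel (*kewe*, *nuja*).
*pelo* — last vowel /o/ (a rounded vowel) → -u → *pelou*.
Since the last vowel of *apla* is /a/ (an unrounded vowel), it takes -i, giving *aplai*.

pelou, aplai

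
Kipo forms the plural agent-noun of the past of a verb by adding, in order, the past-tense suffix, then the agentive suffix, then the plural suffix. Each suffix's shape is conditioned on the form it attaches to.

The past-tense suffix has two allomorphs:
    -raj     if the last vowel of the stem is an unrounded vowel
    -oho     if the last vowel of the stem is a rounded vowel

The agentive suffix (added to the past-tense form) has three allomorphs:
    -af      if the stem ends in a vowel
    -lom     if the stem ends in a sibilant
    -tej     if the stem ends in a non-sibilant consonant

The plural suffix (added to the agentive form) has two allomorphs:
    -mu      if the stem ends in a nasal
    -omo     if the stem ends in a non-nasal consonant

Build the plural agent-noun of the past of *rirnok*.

*rirnok*: last vowel = /o/, a rounded vowel → -oho → *rirnokoho*.
The past-tense form *rirnokoho*: final sound = /o/, a vowel → -af → *rirnokohoaf*.
Since the final consonant of the agentive form *rirnokohoaf* is /f/ (non-nasal), it takes -omo, giving *rirnokohoafomo*.

rirnokohoafomo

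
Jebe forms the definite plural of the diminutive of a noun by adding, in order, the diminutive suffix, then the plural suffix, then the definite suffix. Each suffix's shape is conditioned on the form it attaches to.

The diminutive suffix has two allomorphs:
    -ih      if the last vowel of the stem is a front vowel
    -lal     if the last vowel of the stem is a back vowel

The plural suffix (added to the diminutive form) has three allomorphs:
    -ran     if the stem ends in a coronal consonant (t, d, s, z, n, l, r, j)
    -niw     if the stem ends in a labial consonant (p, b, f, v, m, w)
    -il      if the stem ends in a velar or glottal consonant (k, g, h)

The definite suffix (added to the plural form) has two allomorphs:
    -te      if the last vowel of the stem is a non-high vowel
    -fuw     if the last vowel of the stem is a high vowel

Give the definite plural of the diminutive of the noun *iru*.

*iru* — last vowel /u/ (a back vowel) → -lal → *irulal*.
The final consonant of the diminutive form *irulal* is /l/, which is coronal, so the plural suffix is -ran, giving *irulalran*.
The last vowel of the plural form *irulalran* is /a/, which is a non-high vowel, so the definite suffix is -te, giving *irulalrante*.

irulalrante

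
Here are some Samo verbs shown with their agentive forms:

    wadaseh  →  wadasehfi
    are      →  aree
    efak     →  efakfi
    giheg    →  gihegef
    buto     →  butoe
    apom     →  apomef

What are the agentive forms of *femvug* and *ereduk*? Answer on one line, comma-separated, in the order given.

The alternation tracks the final sound of the stem — -fi when the stem ends in a voiceless consonant (*wadaseh*, *efak*); -ef when the stem ends in a voiced consonant (*giheg*, *apom*); -e when the stem ends in a vowel (*are*, *buto*).
The final sound of *femvug* is /g/, which is a voiced consonant, so the suffix is -ef, giving *femvugef*.
*ereduk* — final sound /k/ (a voiceless consonant) → -fi → *eredukfi*.

femvugef, eredukfi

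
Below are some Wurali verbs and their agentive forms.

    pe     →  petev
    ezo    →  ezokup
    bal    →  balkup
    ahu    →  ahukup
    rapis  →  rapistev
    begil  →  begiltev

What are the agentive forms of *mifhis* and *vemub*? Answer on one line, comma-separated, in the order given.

The pattern is front/back vowel harmony: -tev when the last vowel of the stem is a front vowel (*pe*, *rapis*, *begil*); -kup when the last vowel of the stem is a back vowel (*ezo*, *bal*, *ahu*).
*mifhis* — last vowel /i/ (a front vowel) → -tev → *mifhistev*.
Since the last vowel of *vemub* is /u/ (a back vowel), it takes -kup, giving *vemubkup*.

mifhistev, vemubkup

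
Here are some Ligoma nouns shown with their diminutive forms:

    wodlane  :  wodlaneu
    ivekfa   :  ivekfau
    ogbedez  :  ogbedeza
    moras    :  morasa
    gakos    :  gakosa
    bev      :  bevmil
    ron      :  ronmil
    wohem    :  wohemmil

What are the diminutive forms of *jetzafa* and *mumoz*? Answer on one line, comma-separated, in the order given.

The suffix is conditioned by the final sound: -a when the stem ends in a sibilant (*ogbedez*, *moras*, *gakos*); -mil when the stem ends in a non-sibilant consonant (*bev*, *ron*, *wohem*); -u when the stem ends in a vowel (*wodlane*, *ivekfa*).
*jetzafa*: final sound = /a/, a vowel → -u → *jetzafau*.
*mumoz* — final sound /z/ (a sibilant) → -a → *mumoza*.

jetzafau, mumoza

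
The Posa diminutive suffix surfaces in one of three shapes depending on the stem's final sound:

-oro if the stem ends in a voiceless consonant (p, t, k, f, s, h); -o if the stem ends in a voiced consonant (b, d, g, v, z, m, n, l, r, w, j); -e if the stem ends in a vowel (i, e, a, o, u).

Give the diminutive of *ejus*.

*ejus*: final sound = /s/, a voiceless consonant → -oro → *ejusoro*.

ejusoro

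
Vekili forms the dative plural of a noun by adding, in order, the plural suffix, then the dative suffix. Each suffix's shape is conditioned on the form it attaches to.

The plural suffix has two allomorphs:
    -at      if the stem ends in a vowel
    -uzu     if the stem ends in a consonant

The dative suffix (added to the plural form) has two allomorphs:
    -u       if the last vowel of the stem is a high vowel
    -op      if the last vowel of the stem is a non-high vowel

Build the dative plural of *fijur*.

*fijur*: final sound = /r/, a consonant → -uzu → *fijuruzu*.
The plural form *fijuruzu* — last vowel /u/ (a high vowel) → -u → *fijuruzuu*.

fijuruzuu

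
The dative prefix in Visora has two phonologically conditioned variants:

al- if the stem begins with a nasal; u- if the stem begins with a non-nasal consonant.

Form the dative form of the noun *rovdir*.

urovdir

Since the first consonant of *rovdir* is /r/ (non-nasal), it takes u-, giving *urovdir*.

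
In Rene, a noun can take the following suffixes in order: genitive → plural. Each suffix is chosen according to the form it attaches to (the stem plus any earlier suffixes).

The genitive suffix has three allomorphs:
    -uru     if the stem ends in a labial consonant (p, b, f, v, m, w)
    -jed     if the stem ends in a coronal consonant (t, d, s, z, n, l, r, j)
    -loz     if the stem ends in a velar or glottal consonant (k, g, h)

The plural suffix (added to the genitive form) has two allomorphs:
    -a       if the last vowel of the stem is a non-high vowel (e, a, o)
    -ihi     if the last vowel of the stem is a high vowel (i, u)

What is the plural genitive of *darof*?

*darof*: final consonant = /f/, labial → -uru → *darofuru*.
The genitive form *darofuru*: last vowel = /u/, a high vowel → -ihi → *darofuruihi*.

darofuruihi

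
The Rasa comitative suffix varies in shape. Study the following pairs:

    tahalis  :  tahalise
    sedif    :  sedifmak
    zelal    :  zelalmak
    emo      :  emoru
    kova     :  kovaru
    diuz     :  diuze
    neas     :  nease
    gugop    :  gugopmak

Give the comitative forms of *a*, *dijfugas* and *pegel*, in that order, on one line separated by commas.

The alternation tracks the final sound of the stem — -e when the stem ends in a sibilant (*tahalis*, *diuz*, *neas*); -mak when the stem ends in a non-sibilant consonant (*sedif*, *zelal*, *gugop*); -ru when the stem ends in a vowel (*emo*, *kova*).
*a* — final sound /a/ (a vowel) → -ru → *aru*.
Since the final sound of *dijfugas* is /s/ (a sibilant), it takes -e, giving *dijfugase*.
*pegel* — final sound /l/ (a non-sibilant consonant) → -mak → *pegelmak*.

aru, dijfugase, pegelmak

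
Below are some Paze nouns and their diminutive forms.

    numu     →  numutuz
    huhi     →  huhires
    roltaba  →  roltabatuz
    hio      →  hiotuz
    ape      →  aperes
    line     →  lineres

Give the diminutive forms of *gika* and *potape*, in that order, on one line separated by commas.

The alternation tracks the last vowel of the stem — -res when the last vowel of the stem is a front vowel (*huhi*, *ape*, *line*); -tuz when the last vowel of the stem is a back vowel (*numu*, *roltaba*, *hio*).
*gika*: last vowel = /a/, a back vowel → -tuz → *gikatuz*.
*potape* — last vowel /e/ (a front vowel) → -res → *potaperes*.

gikatuz, potaperes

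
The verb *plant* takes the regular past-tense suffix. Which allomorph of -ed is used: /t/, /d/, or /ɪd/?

The stem *plant* ends in /t/ or /d/.
The -ed suffix is realized as /ɪd/ after /t, d/; as /t/ after other voiceless consonants; and as /d/ after other voiced sounds.
So -ed on *plant* is pronounced /ɪd/.

/ɪd/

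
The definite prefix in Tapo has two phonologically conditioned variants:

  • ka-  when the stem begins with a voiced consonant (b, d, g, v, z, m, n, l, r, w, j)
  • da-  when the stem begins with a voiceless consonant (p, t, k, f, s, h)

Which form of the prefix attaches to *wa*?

*wa*: first consonant = /w/, voiced → ka-.

ka-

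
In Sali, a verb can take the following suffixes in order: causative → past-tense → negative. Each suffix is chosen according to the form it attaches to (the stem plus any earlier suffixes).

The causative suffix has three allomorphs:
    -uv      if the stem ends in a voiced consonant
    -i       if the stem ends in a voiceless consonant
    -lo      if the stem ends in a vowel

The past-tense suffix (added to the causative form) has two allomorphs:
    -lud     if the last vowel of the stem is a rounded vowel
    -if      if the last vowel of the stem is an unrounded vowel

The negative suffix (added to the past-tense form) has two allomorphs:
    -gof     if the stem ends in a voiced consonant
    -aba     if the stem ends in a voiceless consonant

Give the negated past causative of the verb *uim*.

uimuvludgof

Since the final sound of *uim* is /m/ (a voiced consonant), it takes -uv, giving *uimuv*.
The causative form *uimuv*: last vowel = /u/, a rounded vowel → -lud → *uimuvlud*.
The final consonant of the past-tense form *uimuvlud* is /d/, which is voiced, so the negative suffix is -gof, giving *uimuvludgof*.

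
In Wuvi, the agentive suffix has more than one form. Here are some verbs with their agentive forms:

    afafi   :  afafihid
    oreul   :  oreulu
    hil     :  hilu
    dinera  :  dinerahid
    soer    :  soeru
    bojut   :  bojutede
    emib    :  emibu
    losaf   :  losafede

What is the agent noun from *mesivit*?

Looking at the final sound of each stem: -ede when the stem ends in a voiceless consonant (*bojut*, *losaf*); -u when the stem ends in a voiced consonant (*oreul*, *hil*, *soer*, *emib*); -hid when the stem ends in a vowel (*afafi*, *dinera*).
*mesivit* — final sound /t/ (a voiceless consonant) → -ede → *mesivitede*.

mesivitede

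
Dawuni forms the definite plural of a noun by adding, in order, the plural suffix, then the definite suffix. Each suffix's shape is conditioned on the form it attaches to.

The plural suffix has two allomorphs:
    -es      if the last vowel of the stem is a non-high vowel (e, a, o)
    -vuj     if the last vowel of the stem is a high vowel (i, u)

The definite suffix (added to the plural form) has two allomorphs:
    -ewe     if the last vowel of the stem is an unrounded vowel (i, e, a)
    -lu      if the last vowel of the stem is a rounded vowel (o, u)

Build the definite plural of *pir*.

*pir* — last vowel /i/ (a high vowel) → -vuj → *pirvuj*.
The plural form *pirvuj*: last vowel = /u/, a rounded vowel → -lu → *pirvujlu*.

pirvujlu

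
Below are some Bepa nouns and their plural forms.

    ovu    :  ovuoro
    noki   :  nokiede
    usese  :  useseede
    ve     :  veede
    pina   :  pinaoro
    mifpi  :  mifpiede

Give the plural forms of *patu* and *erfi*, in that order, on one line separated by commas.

patuoro, erfiede

Looking at the last vowel of each stem: -ede when the last vowel of the stem is a front vowel (*noki*, *usese*, *ve*, *mifpi*); -oro when the last vowel of the stem is a back vowel (*ovu*, *pina*).
*patu*: last vowel = /u/, a back vowel → -oro → *patuoro*.
Since the last vowel of *erfi* is /i/ (a front vowel), it takes -ede, giving *erfiede*.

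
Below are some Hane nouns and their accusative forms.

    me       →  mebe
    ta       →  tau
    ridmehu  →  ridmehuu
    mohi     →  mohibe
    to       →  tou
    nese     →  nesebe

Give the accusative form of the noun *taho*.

The pattern is front/back vowel harmony: -be when the last vowel of the stem is a front vowel (*me*, *mohi*, *nese*); -u when the last vowel of the stem is a back vowel (*ta*, *ridmehu*, *to*).
The last vowel of *taho* is /o/, which is a back vowel, so the suffix is -u, giving *tahou*.

tahou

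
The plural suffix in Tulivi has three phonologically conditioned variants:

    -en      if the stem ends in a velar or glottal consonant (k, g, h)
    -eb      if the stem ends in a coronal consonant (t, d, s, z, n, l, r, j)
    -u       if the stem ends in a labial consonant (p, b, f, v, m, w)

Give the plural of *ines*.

*ines*: final consonant = /s/, coronal → -eb → *ineseb*.

ineseb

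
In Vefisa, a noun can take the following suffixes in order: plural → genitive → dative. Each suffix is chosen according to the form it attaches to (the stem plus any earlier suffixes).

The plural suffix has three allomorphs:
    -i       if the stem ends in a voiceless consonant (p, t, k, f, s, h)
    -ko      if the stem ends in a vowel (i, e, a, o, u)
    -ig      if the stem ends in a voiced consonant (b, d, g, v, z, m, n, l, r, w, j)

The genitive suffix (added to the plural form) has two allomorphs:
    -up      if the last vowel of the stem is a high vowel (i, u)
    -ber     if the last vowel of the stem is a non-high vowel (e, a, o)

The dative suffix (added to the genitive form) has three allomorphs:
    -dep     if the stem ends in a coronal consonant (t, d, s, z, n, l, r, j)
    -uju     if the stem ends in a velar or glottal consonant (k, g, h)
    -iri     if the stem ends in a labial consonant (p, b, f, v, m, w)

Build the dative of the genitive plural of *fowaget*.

fowagetiupiri

*fowaget* — final sound /t/ (a voiceless consonant) → -i → *fowageti*.
The plural form *fowageti* — last vowel /i/ (a high vowel) → -up → *fowagetiup*.
The genitive form *fowagetiup*: final consonant = /p/, labial → -iri → *fowagetiupiri*.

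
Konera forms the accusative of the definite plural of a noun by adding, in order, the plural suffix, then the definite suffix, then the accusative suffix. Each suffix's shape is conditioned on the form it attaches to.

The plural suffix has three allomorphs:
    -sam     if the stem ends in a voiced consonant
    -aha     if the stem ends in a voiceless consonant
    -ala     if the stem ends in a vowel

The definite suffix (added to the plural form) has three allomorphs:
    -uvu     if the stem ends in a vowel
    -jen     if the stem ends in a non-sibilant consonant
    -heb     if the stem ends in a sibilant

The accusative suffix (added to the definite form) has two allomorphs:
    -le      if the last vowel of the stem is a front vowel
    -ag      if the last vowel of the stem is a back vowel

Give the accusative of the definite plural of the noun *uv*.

uvsamjenle

*uv*: final sound = /v/, a voiced consonant → -sam → *uvsam*.
Since the final sound of the plural form *uvsam* is /m/ (a non-sibilant consonant), it takes -jen, giving *uvsamjen*.
The definite form *uvsamjen* — last vowel /e/ (a front vowel) → -le → *uvsamjenle*.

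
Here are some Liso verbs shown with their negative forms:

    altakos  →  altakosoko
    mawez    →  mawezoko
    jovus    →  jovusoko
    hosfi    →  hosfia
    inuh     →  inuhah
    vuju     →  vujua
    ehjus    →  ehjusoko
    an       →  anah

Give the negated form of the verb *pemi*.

The suffix is conditioned by the final sound: -oko when the stem ends in a sibilant (*altakos*, *mawez*, *jovus*, *ehjus*); -ah when the stem ends in a non-sibilant consonant (*inuh*, *an*); -a when the stem ends in a vowel (*hosfi*, *vuju*).
*pemi*: final sound = /i/, a vowel → -a → *pemia*.

pemia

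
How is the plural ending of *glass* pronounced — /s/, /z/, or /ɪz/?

/ɪz/

The stem *glass* ends in a sibilant (/s, z, ʃ, ʒ, tʃ, dʒ/).
The plural suffix surfaces as /ɪz/ after sibilants, /s/ after other voiceless consonants, and /z/ after other voiced sounds.
So the plural -s on *glass* is pronounced /ɪz/.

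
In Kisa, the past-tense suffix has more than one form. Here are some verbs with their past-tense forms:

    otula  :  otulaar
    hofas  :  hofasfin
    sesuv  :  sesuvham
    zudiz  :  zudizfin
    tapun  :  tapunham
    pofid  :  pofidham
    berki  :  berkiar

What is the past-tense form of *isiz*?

isizfin

Looking at the final sound of each stem: -fin when the stem ends in a sibilant (*hofas*, *zudiz*); -ham when the stem ends in a non-sibilant consonant (*sesuv*, *tapun*, *pofid*); -ar when the stem ends in a vowel (*otula*, *berki*).
The final sound of *isiz* is /z/, which is a sibilant, so the suffix is -fin, giving *isizfin*.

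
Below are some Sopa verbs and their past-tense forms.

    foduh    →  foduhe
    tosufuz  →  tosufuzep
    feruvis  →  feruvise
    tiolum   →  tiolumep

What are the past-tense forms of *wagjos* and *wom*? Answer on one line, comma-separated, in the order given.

wagjose, womep

The pattern is voicing of the final consonant: -e when the stem ends in a voiceless consonant (*foduh*, *feruvis*); -ep when the stem ends in a voiced consonant (*tosufuz*, *tiolum*).
*wagjos* — final consonant /s/ (voiceless) → -e → *wagjose*.
Since the final consonant of *wom* is /m/ (voiced), it takes -ep, giving *womep*.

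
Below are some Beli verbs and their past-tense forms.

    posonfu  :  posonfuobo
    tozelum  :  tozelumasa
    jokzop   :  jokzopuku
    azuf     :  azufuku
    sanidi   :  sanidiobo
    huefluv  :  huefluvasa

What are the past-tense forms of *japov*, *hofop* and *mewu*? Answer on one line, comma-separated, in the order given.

japovasa, hofopuku, mewuobo

The pattern is voicing of the final sound: -uku when the stem ends in a voiceless consonant (*jokzop*, *azuf*); -asa when the stem ends in a voiced consonant (*tozelum*, *huefluv*); -obo when the stem ends in a vowel (*posonfu*, *sanidi*).
*japov*: final sound = /v/, a voiced consonant → -asa → *japovasa*.
*hofop*: final sound = /p/, a voiceless consonant → -uku → *hofopuku*.
The final sound of *mewu* is /u/, which is a vowel, so the suffix is -obo, giving *mewuobo*.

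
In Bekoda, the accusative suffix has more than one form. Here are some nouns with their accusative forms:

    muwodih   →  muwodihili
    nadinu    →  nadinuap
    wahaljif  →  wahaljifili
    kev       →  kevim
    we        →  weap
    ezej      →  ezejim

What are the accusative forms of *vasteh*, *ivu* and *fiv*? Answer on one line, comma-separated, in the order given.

The suffix is conditioned by the final sound: -ili when the stem ends in a voiceless consonant (*muwodih*, *wahaljif*); -im when the stem ends in a voiced consonant (*kev*, *ezej*); -ap when the stem ends in a vowel (*nadinu*, *we*).
*vasteh* — final sound /h/ (a voiceless consonant) → -ili → *vastehili*.
The final sound of *ivu* is /u/, which is a vowel, so the suffix is -ap, giving *ivuap*.
Since the final sound of *fiv* is /v/ (a voiced consonant), it takes -im, giving *fivim*.

vastehili, ivuap, fivim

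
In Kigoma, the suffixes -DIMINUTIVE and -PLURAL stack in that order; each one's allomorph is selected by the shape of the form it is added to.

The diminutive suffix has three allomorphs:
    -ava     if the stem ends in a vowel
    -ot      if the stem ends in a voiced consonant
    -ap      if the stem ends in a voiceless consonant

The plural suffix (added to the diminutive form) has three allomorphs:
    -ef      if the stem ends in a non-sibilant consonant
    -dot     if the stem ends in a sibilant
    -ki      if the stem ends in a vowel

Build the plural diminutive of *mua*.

*mua* — final sound /a/ (a vowel) → -ava → *muaava*.
The diminutive form *muaava* — final sound /a/ (a vowel) → -ki → *muaavaki*.

muaavaki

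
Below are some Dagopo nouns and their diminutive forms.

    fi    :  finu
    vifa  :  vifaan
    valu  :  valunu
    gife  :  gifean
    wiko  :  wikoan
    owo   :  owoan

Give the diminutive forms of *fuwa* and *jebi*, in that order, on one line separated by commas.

fuwaan, jebinu

The alternation tracks the last vowel of the stem — -nu when the last vowel of the stem is a high vowel (*fi*, *valu*); -an when the last vowel of the stem is a non-high vowel (*vifa*, *gife*, *wiko*, *owo*).
*fuwa* — last vowel /a/ (a non-high vowel) → -an → *fuwaan*.
*jebi* — last vowel /i/ (a high vowel) → -nu → *jebinu*.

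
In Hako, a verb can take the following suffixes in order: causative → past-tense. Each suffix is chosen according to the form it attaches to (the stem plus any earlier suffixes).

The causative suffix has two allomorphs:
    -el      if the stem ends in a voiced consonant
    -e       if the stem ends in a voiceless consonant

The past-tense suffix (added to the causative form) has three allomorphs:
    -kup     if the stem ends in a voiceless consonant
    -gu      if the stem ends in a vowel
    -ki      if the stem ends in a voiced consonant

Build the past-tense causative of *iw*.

Since the final consonant of *iw* is /w/ (voiced), it takes -el, giving *iwel*.
The causative form *iwel*: final sound = /l/, a voiced consonant → -ki → *iwelki*.

iwelki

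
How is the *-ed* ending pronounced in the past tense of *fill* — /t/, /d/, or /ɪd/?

/d/

The stem *fill* ends in a voiced sound other than /d/.
The -ed suffix is realized as /ɪd/ after /t, d/; as /t/ after other voiceless consonants; and as /d/ after other voiced sounds.
So -ed on *fill* is pronounced /d/.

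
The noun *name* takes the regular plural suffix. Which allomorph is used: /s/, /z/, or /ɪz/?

The stem *name* ends in a voiced non-sibilant sound.
The plural suffix surfaces as /ɪz/ after sibilants, /s/ after other voiceless consonants, and /z/ after other voiced sounds.
So the plural -s on *name* is pronounced /z/.

/z/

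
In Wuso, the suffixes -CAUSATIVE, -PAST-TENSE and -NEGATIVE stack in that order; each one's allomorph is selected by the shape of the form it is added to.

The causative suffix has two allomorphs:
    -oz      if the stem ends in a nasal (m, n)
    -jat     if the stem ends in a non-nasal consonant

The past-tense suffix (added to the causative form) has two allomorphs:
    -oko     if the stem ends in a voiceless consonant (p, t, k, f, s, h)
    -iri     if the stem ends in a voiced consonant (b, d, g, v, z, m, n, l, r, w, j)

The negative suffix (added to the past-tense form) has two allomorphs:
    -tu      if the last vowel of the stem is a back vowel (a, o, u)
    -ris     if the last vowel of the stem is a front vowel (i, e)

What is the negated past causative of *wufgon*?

wufgonoziriris

Since the final consonant of *wufgon* is /n/ (a nasal), it takes -oz, giving *wufgonoz*.
Since the final consonant of the causative form *wufgonoz* is /z/ (voiced), it takes -iri, giving *wufgonoziri*.
The last vowel of the past-tense form *wufgonoziri* is /i/, which is a front vowel, so the negative suffix is -ris, giving *wufgonoziriris*.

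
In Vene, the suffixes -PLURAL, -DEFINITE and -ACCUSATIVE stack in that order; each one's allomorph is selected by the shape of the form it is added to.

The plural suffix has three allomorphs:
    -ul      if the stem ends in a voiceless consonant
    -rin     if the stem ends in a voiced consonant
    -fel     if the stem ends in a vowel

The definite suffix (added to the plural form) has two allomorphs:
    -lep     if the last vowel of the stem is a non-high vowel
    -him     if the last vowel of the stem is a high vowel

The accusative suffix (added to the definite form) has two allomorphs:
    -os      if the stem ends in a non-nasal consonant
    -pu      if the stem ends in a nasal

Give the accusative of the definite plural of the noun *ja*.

jafellepos

The final sound of *ja* is /a/, which is a vowel, so the plural suffix is -fel, giving *jafel*.
The plural form *jafel*: last vowel = /e/, a non-high vowel → -lep → *jafellep*.
Since the final consonant of the definite form *jafellep* is /p/ (non-nasal), it takes -os, giving *jafellepos*.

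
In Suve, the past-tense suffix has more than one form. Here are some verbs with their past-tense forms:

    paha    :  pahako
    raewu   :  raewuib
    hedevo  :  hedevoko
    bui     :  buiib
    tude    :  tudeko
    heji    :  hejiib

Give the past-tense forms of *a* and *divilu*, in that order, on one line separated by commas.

ako, diviluib

Looking at the last vowel of each stem: -ib when the last vowel of the stem is a high vowel (*raewu*, *bui*, *heji*); -ko when the last vowel of the stem is a non-high vowel (*paha*, *hedevo*, *tude*).
*a*: last vowel = /a/, a non-high vowel → -ko → *ako*.
The last vowel of *divilu* is /u/, which is a high vowel, so the suffix is -ib, giving *diviluib*.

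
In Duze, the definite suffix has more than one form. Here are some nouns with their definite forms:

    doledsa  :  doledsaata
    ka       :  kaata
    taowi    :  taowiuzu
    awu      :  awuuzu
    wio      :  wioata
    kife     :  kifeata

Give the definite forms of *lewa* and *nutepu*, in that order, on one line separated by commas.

lewaata, nutepuuzu

The suffix is conditioned by the last vowel: -uzu when the last vowel of the stem is a high vowel (*taowi*, *awu*); -ata when the last vowel of the stem is a non-high vowel (*doledsa*, *ka*, *wio*, *kife*).
Since the last vowel of *lewa* is /a/ (a non-high vowel), it takes -ata, giving *lewaata*.
*nutepu* — last vowel /u/ (a high vowel) → -uzu → *nutepuuzu*.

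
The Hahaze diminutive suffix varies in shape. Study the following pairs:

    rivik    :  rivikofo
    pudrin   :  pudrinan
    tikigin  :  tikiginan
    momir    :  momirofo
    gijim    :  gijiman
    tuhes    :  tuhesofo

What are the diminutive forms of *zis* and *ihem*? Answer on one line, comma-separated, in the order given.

zisofo, iheman

The alternation tracks the final consonant of the stem — -an when the stem ends in a nasal (*pudrin*, *tikigin*, *gijim*); -ofo when the stem ends in a non-nasal consonant (*rivik*, *momir*, *tuhes*).
Since the final consonant of *zis* is /s/ (non-nasal), it takes -ofo, giving *zisofo*.
*ihem* — final consonant /m/ (a nasal) → -an → *iheman*.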